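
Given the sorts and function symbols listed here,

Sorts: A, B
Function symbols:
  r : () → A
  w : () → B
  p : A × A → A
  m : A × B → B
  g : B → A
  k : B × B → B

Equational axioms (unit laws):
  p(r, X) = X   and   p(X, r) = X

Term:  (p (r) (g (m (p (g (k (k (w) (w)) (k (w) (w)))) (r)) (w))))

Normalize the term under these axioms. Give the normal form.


1. (p (r) (g (m (p (g (k (k (w) (w)) (k (w) (w)))) (r)) (w))))  →  (g (m (p (g (k (k (w) (w)) (k (w) (w)))) (r)) (w)))
2. (g (m (p (g (k (k (w) (w)) (k (w) (w)))) (r)) (w)))  →  (g (m (g (k (k (w) (w)) (k (w) (w)))) (w)))

normal form = (g (m (g (k (k (w) (w)) (k (w) (w)))) (w)))


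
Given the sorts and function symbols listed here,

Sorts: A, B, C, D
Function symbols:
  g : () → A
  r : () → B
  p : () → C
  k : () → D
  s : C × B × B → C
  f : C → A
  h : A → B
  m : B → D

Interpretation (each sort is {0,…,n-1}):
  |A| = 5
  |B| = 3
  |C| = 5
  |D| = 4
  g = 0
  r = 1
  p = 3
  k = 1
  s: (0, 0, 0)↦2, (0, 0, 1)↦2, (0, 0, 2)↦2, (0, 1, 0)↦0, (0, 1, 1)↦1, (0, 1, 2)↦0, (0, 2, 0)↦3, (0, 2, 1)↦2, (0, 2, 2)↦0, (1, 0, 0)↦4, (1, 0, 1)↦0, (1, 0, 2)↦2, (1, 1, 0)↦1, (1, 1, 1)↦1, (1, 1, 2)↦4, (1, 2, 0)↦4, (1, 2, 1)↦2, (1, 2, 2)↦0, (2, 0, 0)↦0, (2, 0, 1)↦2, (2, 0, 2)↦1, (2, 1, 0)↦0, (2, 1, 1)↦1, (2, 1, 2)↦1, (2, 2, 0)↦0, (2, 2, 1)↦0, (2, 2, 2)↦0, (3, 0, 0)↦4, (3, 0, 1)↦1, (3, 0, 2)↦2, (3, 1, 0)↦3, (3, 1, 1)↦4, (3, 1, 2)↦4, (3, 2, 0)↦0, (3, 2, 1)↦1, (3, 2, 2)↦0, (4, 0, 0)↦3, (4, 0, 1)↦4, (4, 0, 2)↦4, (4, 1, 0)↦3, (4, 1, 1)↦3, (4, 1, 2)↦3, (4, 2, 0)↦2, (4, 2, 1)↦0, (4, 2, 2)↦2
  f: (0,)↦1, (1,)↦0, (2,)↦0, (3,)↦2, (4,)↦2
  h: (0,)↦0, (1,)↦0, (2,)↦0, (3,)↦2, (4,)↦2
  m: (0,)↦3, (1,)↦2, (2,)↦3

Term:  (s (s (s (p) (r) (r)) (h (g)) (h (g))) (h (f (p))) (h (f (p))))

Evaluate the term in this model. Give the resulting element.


  p = 3
  r = 1
  r = 1
  (s (p) (r) (r)) = s(3, 1, 1) = 4
  g = 0
  (h (g)) = h(0,) = 0
  g = 0
  (h (g)) = h(0,) = 0
  (s (s (p) (r) (r)) (h (g)) (h (g))) = s(4, 0, 0) = 3
  p = 3
  (f (p)) = f(3,) = 2
  (h (f (p))) = h(2,) = 0
  p = 3
  (f (p)) = f(3,) = 2
  (h (f (p))) = h(2,) = 0
  (s (s (s (p) (r) (r)) (h (g)) (h (g))) (h (f (p))) (h (f (p)))) = s(3, 0, 0) = 4

value = 4


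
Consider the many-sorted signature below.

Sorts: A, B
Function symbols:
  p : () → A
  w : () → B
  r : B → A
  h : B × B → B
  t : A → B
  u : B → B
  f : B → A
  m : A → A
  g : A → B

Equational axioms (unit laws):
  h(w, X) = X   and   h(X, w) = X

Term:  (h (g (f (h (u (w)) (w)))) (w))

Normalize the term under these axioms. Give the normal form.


1. (h (g (f (h (u (w)) (w)))) (w))  →  (g (f (h (u (w)) (w))))
2. (g (f (h (u (w)) (w))))  →  (g (f (u (w))))

normal form = (g (f (u (w))))


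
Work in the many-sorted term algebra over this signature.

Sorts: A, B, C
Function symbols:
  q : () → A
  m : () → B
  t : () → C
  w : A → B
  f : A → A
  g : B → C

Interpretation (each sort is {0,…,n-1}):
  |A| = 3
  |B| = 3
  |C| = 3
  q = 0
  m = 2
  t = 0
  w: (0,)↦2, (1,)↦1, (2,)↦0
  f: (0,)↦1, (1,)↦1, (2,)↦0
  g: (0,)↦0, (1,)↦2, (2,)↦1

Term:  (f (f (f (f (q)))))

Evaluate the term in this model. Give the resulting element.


  q = 0
  (f (q)) = f(0,) = 1
  (f (f (q))) = f(1,) = 1
  (f (f (f (q)))) = f(1,) = 1
  (f (f (f (f (q))))) = f(1,) = 1

value = 1


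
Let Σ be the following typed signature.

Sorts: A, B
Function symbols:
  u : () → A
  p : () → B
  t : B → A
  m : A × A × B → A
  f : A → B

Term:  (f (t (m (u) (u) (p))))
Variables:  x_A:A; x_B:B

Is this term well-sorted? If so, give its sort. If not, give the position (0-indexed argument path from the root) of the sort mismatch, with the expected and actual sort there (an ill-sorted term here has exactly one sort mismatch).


ill-sorted at position [0, 0]: expected B, got A

      (u) : A
      (u) : A
      (p) : B
    (m (u) (u) (p)) : A
  (t (m (u) (u) (p))) : ✗ arg 0 at [0, 0] has sort A, expected B


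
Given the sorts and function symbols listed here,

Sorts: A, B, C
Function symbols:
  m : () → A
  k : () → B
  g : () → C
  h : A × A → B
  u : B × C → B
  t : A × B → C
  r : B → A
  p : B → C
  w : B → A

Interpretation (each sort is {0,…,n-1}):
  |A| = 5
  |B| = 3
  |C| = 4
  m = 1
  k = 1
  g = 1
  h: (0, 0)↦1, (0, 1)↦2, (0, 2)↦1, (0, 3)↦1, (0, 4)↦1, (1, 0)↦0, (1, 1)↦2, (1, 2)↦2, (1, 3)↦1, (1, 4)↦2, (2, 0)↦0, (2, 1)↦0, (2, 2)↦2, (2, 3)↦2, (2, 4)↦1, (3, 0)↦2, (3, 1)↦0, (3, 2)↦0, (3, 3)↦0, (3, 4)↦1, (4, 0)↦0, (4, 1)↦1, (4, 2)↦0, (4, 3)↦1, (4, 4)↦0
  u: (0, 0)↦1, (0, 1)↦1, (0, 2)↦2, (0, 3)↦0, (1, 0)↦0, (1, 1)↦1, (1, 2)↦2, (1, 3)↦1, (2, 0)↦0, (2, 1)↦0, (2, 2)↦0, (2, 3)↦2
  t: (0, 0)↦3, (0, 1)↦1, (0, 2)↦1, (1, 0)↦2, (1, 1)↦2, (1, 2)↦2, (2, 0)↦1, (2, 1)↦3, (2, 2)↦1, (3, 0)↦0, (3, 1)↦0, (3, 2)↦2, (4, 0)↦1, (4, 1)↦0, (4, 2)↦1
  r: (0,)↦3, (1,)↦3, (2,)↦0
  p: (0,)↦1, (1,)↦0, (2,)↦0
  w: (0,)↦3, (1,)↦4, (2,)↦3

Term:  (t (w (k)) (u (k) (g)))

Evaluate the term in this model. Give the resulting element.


  k = 1
  (w (k)) = w(1,) = 4
  k = 1
  g = 1
  (u (k) (g)) = u(1, 1) = 1
  (t (w (k)) (u (k) (g))) = t(4, 1) = 0

value = 0


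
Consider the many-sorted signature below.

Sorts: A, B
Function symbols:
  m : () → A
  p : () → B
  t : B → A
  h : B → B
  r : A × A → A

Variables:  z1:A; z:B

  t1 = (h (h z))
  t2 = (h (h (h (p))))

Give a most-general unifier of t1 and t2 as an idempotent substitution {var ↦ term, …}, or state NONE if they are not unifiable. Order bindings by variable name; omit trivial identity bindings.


{z ↦ (h (p))}


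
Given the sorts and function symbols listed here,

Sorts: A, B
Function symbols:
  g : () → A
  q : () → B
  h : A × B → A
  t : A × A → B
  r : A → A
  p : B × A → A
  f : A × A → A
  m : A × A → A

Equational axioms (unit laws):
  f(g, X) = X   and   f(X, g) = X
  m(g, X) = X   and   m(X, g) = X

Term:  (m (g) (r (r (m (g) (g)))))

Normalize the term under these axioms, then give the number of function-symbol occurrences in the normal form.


size = 3

1. (m (g) (r (r (m (g) (g)))))  →  (r (r (m (g) (g))))
2. (r (r (m (g) (g))))  →  (r (r (g)))
normal form: (r (r (g)))


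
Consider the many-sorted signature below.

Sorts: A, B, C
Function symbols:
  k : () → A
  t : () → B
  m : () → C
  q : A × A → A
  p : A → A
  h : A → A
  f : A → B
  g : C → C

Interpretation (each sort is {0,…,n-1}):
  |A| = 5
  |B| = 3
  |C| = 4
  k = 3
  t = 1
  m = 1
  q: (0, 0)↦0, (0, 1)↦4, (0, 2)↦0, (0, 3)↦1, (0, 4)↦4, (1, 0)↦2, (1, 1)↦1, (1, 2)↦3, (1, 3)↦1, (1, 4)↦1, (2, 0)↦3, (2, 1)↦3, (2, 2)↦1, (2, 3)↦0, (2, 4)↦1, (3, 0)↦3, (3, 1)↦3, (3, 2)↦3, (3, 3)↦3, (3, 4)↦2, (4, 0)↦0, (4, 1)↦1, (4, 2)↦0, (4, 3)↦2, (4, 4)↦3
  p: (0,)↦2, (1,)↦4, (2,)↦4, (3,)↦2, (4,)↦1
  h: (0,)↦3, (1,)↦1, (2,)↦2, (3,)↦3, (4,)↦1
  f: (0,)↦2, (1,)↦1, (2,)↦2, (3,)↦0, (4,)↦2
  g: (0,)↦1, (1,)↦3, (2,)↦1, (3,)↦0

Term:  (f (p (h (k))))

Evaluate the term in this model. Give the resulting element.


  k = 3
  (h (k)) = h(3,) = 3
  (p (h (k))) = p(3,) = 2
  (f (p (h (k)))) = f(2,) = 2

value = 2


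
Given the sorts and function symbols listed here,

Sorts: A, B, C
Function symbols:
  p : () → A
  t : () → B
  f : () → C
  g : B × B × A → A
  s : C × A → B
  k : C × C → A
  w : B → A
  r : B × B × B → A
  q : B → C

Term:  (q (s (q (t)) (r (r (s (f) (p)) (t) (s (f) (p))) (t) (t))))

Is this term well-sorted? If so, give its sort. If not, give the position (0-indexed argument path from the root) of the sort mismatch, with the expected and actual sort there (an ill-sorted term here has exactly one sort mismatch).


      (t) : B
    (q (t)) : C
          (f) : C
          (p) : A
        (s (f) (p)) : B
        (t) : B
          (f) : C
          (p) : A
        (s (f) (p)) : B
      (r (s (f) (p)) (t) (s (f) (p))) : A
      (t) : B
      (t) : B
    (r (r (s (f) (p)) (t) (s (f) (p))) (t) (t)) : ✗ arg 0 at [0, 1, 0] has sort A, expected B

ill-sorted at position [0, 1, 0]: expected B, got A


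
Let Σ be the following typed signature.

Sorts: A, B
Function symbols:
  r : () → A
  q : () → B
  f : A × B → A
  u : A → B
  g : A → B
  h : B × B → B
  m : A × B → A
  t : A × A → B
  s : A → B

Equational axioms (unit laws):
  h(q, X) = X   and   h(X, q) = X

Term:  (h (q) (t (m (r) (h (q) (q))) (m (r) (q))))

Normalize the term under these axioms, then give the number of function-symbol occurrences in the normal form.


1. (h (q) (t (m (r) (h (q) (q))) (m (r) (q))))  →  (t (m (r) (h (q) (q))) (m (r) (q)))
2. (t (m (r) (h (q) (q))) (m (r) (q)))  →  (t (m (r) (q)) (m (r) (q)))
normal form: (t (m (r) (q)) (m (r) (q)))

size = 7


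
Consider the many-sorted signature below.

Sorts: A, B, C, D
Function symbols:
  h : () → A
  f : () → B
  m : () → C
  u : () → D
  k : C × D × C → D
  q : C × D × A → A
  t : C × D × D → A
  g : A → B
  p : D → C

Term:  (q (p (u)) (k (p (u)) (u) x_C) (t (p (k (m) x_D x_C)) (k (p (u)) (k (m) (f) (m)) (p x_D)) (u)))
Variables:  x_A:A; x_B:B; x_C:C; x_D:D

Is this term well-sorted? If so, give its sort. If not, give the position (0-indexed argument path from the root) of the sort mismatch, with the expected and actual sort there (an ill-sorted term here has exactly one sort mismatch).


    (u) : D
  (p (u)) : C
      (u) : D
    (p (u)) : C
    (u) : D
    x_C : C
  (k (p (u)) (u) x_C) : D
        (m) : C
        x_D : D
        x_C : C
      (k (m) x_D x_C) : D
    (p (k (m) x_D x_C)) : C
        (u) : D
      (p (u)) : C
        (m) : C
        (f) : B
        (m) : C
      (k (m) (f) (m)) : ✗ arg 1 at [2, 1, 1, 1] has sort B, expected D
        x_D : D
      (p x_D) : C
    (u) : D

ill-sorted at position [2, 1, 1, 1]: expected D, got B


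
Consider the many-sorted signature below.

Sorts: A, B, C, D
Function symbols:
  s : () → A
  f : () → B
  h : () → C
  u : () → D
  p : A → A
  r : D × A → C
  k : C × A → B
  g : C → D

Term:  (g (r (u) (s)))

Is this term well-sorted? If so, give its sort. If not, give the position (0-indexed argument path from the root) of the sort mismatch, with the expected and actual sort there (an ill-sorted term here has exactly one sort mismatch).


    (u) : D
    (s) : A
  (r (u) (s)) : C
(g (r (u) (s))) : D

well-sorted; sort = D


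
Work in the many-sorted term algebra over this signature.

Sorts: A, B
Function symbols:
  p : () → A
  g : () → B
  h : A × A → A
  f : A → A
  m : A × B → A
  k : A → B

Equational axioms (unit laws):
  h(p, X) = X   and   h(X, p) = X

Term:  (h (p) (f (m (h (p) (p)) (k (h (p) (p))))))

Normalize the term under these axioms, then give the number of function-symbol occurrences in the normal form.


size = 5

1. (h (p) (f (m (h (p) (p)) (k (h (p) (p))))))  →  (f (m (h (p) (p)) (k (h (p) (p)))))
2. (f (m (h (p) (p)) (k (h (p) (p)))))  →  (f (m (p) (k (h (p) (p)))))
3. (f (m (p) (k (h (p) (p)))))  →  (f (m (p) (k (p))))
normal form: (f (m (p) (k (p))))


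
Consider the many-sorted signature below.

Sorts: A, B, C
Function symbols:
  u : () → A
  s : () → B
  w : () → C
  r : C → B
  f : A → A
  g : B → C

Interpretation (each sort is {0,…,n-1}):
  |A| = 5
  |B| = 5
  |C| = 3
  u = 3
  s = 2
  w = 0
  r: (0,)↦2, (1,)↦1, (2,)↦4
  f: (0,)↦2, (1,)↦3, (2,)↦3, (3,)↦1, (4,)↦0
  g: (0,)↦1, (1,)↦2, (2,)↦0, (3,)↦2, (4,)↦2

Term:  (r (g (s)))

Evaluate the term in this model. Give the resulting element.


  s = 2
  (g (s)) = g(2,) = 0
  (r (g (s))) = r(0,) = 2

value = 2


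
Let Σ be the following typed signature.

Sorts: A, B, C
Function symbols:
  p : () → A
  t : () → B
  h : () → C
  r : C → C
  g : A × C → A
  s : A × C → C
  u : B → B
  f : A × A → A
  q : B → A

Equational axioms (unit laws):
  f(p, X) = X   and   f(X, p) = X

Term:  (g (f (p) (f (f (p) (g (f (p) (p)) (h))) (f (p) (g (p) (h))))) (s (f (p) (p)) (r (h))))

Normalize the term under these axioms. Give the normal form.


1. (g (f (p) (f (f (p) (g (f (p) (p)) (h))) (f (p) (g (p) (h))))) (s (f (p) (p)) (r (h))))  →  (g (f (f (p) (g (f (p) (p)) (h))) (f (p) (g (p) (h)))) (s (f (p) (p)) (r (h))))
2. (g (f (f (p) (g (f (p) (p)) (h))) (f (p) (g (p) (h)))) (s (f (p) (p)) (r (h))))  →  (g (f (g (f (p) (p)) (h)) (f (p) (g (p) (h)))) (s (f (p) (p)) (r (h))))
3. (g (f (g (f (p) (p)) (h)) (f (p) (g (p) (h)))) (s (f (p) (p)) (r (h))))  →  (g (f (g (p) (h)) (f (p) (g (p) (h)))) (s (f (p) (p)) (r (h))))
4. (g (f (g (p) (h)) (f (p) (g (p) (h)))) (s (f (p) (p)) (r (h))))  →  (g (f (g (p) (h)) (g (p) (h))) (s (f (p) (p)) (r (h))))
5. (g (f (g (p) (h)) (g (p) (h))) (s (f (p) (p)) (r (h))))  →  (g (f (g (p) (h)) (g (p) (h))) (s (p) (r (h))))

normal form = (g (f (g (p) (h)) (g (p) (h))) (s (p) (r (h))))


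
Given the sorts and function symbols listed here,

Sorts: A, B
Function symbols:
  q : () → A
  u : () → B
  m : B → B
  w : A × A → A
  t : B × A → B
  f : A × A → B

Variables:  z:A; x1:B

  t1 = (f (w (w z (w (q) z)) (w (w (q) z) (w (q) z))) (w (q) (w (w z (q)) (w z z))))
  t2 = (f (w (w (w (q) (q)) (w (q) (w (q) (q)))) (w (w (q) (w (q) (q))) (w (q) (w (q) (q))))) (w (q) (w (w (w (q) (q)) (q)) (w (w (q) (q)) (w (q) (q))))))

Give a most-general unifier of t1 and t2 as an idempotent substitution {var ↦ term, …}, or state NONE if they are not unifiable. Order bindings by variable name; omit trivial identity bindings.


{z ↦ (w (q) (q))}


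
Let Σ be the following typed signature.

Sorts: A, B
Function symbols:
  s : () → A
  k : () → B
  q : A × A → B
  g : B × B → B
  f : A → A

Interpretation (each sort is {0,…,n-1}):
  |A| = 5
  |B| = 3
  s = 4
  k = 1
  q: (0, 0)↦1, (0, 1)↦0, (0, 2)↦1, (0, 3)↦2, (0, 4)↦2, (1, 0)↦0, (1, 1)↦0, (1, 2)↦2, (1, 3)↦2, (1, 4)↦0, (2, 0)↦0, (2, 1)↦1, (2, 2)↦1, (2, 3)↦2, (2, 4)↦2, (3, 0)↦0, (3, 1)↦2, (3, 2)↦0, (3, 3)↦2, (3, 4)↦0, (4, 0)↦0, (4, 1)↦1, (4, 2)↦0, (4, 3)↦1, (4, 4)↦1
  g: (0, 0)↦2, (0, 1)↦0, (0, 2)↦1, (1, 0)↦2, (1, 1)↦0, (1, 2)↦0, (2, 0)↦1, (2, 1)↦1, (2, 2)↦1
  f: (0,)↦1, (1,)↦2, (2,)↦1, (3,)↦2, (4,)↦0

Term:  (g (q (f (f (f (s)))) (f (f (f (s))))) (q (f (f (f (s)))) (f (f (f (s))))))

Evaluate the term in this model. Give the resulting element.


value = 0

  s = 4
  (f (s)) = f(4,) = 0
  (f (f (s))) = f(0,) = 1
  (f (f (f (s)))) = f(1,) = 2
  s = 4
  (f (s)) = f(4,) = 0
  (f (f (s))) = f(0,) = 1
  (f (f (f (s)))) = f(1,) = 2
  (q (f (f (f (s)))) (f (f (f (s))))) = q(2, 2) = 1
  s = 4
  (f (s)) = f(4,) = 0
  (f (f (s))) = f(0,) = 1
  (f (f (f (s)))) = f(1,) = 2
  s = 4
  (f (s)) = f(4,) = 0
  (f (f (s))) = f(0,) = 1
  (f (f (f (s)))) = f(1,) = 2
  (q (f (f (f (s)))) (f (f (f (s))))) = q(2, 2) = 1
  (g (q (f (f (f (s)))) (f (f (f (s))))) (q (f (f (f (s)))) (f (f (f (s)))))) = g(1, 1) = 0


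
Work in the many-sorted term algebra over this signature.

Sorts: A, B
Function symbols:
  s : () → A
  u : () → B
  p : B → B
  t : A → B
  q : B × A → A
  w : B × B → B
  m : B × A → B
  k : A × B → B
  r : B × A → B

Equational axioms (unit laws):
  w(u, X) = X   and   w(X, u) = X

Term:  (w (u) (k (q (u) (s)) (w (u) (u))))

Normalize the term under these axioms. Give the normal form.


normal form = (k (q (u) (s)) (u))

1. (w (u) (k (q (u) (s)) (w (u) (u))))  →  (k (q (u) (s)) (w (u) (u)))
2. (k (q (u) (s)) (w (u) (u)))  →  (k (q (u) (s)) (u))


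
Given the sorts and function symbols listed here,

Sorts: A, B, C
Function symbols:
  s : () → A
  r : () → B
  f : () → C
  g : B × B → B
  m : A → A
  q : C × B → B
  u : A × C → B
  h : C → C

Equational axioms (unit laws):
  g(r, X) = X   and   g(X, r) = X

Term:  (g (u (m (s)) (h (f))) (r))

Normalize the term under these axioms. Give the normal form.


1. (g (u (m (s)) (h (f))) (r))  →  (u (m (s)) (h (f)))

normal form = (u (m (s)) (h (f)))


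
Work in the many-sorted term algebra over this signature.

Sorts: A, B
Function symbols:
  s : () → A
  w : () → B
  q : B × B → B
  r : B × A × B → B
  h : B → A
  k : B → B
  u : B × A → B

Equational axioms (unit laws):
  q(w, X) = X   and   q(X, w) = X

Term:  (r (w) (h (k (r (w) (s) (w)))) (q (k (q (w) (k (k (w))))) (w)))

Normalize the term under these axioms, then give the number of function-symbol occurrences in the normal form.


size = 12

1. (r (w) (h (k (r (w) (s) (w)))) (q (k (q (w) (k (k (w))))) (w)))  →  (r (w) (h (k (r (w) (s) (w)))) (k (q (w) (k (k (w))))))
2. (r (w) (h (k (r (w) (s) (w)))) (k (q (w) (k (k (w))))))  →  (r (w) (h (k (r (w) (s) (w)))) (k (k (k (w)))))
normal form: (r (w) (h (k (r (w) (s) (w)))) (k (k (k (w)))))


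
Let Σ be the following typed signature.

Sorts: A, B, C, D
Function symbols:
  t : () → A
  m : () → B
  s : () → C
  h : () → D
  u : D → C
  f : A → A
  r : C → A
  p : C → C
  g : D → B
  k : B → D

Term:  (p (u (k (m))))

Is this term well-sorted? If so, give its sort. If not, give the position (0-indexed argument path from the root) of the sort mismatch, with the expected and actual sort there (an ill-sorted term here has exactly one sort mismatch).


      (m) : B
    (k (m)) : D
  (u (k (m))) : C
(p (u (k (m)))) : C

well-sorted; sort = C


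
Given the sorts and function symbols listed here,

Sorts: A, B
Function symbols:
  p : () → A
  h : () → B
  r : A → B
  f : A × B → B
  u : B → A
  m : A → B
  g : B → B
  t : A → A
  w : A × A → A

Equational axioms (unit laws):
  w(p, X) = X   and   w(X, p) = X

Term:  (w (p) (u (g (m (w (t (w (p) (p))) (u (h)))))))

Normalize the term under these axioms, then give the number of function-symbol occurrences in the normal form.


1. (w (p) (u (g (m (w (t (w (p) (p))) (u (h)))))))  →  (u (g (m (w (t (w (p) (p))) (u (h))))))
2. (u (g (m (w (t (w (p) (p))) (u (h))))))  →  (u (g (m (w (t (p)) (u (h))))))
normal form: (u (g (m (w (t (p)) (u (h))))))

size = 8


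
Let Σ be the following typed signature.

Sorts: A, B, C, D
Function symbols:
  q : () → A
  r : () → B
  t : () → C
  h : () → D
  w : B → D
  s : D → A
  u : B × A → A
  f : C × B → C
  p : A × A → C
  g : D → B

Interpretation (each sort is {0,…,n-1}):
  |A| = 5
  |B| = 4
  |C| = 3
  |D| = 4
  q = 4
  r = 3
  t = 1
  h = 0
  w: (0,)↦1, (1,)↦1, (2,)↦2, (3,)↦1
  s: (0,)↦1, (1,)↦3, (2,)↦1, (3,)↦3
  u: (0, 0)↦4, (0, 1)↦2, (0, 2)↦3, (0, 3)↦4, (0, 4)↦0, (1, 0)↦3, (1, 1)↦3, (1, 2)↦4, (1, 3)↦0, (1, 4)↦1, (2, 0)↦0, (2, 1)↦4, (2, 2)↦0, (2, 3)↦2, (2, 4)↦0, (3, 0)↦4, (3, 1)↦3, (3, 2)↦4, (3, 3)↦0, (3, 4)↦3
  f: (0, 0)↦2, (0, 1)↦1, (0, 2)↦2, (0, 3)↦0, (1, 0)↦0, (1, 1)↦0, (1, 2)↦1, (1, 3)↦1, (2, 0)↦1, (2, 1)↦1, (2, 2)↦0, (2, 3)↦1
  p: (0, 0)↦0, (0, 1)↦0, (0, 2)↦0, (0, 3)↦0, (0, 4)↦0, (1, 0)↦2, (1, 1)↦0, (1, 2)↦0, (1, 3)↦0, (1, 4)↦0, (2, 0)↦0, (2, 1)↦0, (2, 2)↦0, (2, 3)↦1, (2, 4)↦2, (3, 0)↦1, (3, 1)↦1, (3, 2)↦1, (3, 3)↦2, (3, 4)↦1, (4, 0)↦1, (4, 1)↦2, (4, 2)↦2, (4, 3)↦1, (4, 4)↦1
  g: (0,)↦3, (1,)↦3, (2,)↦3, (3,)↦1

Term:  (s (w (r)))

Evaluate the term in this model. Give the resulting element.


value = 3

  r = 3
  (w (r)) = w(3,) = 1
  (s (w (r))) = s(1,) = 3


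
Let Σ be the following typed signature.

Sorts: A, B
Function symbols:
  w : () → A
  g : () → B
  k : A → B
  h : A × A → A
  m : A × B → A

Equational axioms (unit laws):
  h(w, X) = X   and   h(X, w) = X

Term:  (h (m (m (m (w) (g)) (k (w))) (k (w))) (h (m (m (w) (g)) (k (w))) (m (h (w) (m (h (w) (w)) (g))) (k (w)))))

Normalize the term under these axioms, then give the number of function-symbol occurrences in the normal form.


1. (h (m (m (m (w) (g)) (k (w))) (k (w))) (h (m (m (w) (g)) (k (w))) (m (h (w) (m (h (w) (w)) (g))) (k (w)))))  →  (h (m (m (m (w) (g)) (k (w))) (k (w))) (h (m (m (w) (g)) (k (w))) (m (m (h (w) (w)) (g)) (k (w)))))
2. (h (m (m (m (w) (g)) (k (w))) (k (w))) (h (m (m (w) (g)) (k (w))) (m (m (h (w) (w)) (g)) (k (w)))))  →  (h (m (m (m (w) (g)) (k (w))) (k (w))) (h (m (m (w) (g)) (k (w))) (m (m (w) (g)) (k (w)))))
normal form: (h (m (m (m (w) (g)) (k (w))) (k (w))) (h (m (m (w) (g)) (k (w))) (m (m (w) (g)) (k (w)))))

size = 23


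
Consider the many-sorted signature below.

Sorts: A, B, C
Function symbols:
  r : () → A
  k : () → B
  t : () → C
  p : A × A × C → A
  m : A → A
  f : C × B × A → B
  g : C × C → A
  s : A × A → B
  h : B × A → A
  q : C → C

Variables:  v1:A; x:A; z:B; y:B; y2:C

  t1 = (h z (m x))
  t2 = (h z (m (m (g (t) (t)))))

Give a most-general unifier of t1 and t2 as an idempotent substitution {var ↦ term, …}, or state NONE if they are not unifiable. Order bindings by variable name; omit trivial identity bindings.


{x ↦ (m (g (t) (t)))}


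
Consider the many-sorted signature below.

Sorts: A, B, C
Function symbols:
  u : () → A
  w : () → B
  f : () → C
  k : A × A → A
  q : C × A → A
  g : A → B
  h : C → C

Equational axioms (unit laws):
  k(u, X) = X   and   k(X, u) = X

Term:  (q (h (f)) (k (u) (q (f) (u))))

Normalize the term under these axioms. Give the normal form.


normal form = (q (h (f)) (q (f) (u)))

1. (q (h (f)) (k (u) (q (f) (u))))  →  (q (h (f)) (q (f) (u)))


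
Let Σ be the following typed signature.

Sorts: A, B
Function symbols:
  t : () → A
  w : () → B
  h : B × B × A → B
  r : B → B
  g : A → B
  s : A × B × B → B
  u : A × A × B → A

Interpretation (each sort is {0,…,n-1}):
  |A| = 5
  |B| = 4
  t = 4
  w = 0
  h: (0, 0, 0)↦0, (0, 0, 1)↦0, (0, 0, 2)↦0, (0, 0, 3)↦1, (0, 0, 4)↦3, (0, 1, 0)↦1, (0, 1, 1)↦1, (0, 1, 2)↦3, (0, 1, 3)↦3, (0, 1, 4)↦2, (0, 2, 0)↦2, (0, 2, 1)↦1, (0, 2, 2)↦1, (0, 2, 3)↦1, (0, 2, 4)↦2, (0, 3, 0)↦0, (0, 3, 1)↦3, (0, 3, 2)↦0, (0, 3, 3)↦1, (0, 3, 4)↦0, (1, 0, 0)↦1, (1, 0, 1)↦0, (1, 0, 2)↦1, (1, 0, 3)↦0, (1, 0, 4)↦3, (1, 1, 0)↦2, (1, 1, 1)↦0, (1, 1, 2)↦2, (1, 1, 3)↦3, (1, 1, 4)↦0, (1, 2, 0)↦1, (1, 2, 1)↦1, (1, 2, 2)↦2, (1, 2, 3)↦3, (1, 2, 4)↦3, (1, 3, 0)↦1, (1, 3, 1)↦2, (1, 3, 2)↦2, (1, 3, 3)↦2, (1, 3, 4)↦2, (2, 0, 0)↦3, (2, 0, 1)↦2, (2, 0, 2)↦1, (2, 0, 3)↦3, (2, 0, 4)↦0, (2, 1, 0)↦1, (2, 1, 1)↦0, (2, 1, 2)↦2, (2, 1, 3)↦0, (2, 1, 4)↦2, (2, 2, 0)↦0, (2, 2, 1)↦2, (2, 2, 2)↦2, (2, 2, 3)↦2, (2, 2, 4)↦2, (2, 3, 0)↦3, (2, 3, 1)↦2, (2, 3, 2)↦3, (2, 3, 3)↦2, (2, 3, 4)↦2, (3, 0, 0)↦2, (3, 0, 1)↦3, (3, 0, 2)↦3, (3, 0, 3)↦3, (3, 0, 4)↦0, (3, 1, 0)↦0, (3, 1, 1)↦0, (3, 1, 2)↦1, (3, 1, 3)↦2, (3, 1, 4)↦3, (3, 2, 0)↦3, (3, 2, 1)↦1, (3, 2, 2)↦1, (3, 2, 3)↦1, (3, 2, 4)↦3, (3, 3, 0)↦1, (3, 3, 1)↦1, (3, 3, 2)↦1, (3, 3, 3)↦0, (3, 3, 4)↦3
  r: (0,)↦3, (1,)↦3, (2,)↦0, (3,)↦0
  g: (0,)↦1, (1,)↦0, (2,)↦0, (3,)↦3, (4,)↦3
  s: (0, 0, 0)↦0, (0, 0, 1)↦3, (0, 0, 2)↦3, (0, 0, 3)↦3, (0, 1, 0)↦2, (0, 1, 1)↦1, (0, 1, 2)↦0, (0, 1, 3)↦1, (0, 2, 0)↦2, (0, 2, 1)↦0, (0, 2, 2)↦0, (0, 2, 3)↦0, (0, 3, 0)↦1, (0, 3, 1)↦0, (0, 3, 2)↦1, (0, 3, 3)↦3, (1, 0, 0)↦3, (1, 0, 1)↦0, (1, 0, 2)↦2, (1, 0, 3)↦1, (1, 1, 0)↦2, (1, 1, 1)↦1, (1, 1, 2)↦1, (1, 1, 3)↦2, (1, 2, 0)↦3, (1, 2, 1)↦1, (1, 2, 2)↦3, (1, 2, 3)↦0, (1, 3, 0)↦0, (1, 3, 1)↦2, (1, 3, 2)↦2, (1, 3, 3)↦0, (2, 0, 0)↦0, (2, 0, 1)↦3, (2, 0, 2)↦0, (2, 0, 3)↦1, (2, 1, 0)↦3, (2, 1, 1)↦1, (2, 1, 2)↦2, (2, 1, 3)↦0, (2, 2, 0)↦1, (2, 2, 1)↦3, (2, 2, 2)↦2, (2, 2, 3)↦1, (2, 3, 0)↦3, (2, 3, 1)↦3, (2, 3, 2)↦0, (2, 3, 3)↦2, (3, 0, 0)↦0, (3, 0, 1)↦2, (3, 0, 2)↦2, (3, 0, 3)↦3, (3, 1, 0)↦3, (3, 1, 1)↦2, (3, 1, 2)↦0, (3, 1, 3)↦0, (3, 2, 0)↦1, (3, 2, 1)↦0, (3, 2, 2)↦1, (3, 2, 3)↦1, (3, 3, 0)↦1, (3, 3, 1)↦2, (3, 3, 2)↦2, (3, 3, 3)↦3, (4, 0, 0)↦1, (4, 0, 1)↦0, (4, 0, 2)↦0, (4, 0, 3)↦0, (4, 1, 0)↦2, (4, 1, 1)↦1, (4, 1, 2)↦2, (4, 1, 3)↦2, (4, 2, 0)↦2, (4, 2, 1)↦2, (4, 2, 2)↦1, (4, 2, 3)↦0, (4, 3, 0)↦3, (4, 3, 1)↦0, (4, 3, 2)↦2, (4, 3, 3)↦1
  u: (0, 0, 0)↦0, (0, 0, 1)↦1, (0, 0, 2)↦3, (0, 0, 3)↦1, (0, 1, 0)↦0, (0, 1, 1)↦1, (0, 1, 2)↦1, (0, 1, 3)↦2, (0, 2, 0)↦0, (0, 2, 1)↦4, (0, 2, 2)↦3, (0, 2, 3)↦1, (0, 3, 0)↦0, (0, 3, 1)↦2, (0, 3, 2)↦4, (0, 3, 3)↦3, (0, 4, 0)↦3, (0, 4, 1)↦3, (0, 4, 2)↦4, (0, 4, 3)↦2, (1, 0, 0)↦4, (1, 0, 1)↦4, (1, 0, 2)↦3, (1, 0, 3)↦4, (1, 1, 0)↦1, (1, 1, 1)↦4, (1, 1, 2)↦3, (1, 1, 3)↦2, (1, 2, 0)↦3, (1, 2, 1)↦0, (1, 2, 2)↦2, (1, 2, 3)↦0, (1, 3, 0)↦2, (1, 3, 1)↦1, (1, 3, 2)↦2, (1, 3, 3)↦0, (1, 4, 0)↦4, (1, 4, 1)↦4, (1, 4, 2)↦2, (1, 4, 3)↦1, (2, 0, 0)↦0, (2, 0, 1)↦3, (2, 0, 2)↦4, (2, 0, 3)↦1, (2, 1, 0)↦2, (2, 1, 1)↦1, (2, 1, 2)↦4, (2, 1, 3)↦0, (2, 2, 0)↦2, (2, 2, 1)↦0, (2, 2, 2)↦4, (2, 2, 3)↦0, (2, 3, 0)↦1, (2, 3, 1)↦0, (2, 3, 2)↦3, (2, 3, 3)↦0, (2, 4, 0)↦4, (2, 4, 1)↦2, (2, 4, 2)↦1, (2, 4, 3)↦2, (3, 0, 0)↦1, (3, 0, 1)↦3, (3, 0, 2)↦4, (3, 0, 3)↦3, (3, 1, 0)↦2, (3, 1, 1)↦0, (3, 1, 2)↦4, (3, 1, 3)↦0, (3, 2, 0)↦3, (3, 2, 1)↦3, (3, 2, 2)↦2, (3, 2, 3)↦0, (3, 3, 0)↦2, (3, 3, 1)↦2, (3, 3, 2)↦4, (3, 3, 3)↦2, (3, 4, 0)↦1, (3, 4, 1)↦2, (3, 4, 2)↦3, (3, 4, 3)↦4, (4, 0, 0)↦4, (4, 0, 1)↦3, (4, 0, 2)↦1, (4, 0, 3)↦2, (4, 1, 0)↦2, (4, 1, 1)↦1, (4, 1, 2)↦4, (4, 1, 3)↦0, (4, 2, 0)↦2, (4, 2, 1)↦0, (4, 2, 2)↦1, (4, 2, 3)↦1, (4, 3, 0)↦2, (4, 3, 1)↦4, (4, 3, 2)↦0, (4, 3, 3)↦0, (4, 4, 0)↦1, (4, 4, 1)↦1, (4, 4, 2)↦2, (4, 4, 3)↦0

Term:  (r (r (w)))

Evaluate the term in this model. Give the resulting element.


value = 0

  w = 0
  (r (w)) = r(0,) = 3
  (r (r (w))) = r(3,) = 0


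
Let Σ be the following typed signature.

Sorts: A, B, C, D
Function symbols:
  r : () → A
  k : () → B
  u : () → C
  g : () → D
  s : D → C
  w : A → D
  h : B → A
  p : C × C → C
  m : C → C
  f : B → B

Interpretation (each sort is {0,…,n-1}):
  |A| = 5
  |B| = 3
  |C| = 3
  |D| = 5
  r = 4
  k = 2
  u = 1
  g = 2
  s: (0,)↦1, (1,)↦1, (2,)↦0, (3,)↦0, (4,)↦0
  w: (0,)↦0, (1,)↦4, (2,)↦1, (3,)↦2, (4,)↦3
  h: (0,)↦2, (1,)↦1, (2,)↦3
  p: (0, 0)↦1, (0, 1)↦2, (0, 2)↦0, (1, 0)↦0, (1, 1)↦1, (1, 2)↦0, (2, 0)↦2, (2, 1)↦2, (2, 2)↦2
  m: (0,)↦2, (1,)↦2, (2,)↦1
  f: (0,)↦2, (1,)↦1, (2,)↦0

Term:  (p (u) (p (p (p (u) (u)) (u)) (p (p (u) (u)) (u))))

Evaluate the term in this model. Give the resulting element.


  u = 1
  u = 1
  u = 1
  (p (u) (u)) = p(1, 1) = 1
  u = 1
  (p (p (u) (u)) (u)) = p(1, 1) = 1
  u = 1
  u = 1
  (p (u) (u)) = p(1, 1) = 1
  u = 1
  (p (p (u) (u)) (u)) = p(1, 1) = 1
  (p (p (p (u) (u)) (u)) (p (p (u) (u)) (u))) = p(1, 1) = 1
  (p (u) (p (p (p (u) (u)) (u)) (p (p (u) (u)) (u)))) = p(1, 1) = 1

value = 1


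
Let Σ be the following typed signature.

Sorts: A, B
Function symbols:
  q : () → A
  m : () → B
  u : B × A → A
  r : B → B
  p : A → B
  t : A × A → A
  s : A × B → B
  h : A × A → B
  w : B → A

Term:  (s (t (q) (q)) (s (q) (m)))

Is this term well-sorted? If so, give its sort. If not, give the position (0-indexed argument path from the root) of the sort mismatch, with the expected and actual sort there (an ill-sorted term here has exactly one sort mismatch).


well-sorted; sort = B

    (q) : A
    (q) : A
  (t (q) (q)) : A
    (q) : A
    (m) : B
  (s (q) (m)) : B
(s (t (q) (q)) (s (q) (m))) : B


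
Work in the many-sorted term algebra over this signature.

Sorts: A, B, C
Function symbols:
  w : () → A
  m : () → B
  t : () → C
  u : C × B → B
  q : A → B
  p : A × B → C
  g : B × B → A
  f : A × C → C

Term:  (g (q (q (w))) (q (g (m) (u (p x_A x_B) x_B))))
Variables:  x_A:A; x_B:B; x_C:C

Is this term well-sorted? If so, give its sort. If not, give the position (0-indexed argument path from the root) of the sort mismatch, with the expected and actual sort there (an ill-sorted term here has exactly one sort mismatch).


      (w) : A
    (q (w)) : B
  (q (q (w))) : ✗ arg 0 at [0, 0] has sort B, expected A
      (m) : B
          x_A : A
          x_B : B
        (p x_A x_B) : C
        x_B : B
      (u (p x_A x_B) x_B) : B
    (g (m) (u (p x_A x_B) x_B)) : A
  (q (g (m) (u (p x_A x_B) x_B))) : B

ill-sorted at position [0, 0]: expected A, got B


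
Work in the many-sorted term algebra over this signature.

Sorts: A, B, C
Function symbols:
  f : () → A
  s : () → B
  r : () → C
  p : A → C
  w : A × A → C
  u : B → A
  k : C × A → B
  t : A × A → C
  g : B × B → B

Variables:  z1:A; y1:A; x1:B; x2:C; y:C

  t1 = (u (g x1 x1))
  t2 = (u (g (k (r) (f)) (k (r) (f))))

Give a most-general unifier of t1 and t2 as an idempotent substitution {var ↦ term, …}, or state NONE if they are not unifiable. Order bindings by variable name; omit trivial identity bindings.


{x1 ↦ (k (r) (f))}


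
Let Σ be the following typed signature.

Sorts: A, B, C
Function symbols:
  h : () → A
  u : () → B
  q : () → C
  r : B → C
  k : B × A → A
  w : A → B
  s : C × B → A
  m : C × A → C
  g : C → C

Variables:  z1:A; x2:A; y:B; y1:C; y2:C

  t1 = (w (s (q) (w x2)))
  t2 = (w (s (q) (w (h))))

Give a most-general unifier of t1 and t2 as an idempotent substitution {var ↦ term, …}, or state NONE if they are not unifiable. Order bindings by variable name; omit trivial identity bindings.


{x2 ↦ (h)}


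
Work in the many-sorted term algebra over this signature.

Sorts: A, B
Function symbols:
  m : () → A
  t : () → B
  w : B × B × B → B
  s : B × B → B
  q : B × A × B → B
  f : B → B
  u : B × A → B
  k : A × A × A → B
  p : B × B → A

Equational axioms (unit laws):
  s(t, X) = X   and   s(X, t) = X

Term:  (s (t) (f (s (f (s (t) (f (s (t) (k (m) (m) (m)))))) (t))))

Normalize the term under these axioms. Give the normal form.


normal form = (f (f (f (k (m) (m) (m)))))

1. (s (t) (f (s (f (s (t) (f (s (t) (k (m) (m) (m)))))) (t))))  →  (f (s (f (s (t) (f (s (t) (k (m) (m) (m)))))) (t)))
2. (f (s (f (s (t) (f (s (t) (k (m) (m) (m)))))) (t)))  →  (f (f (s (t) (f (s (t) (k (m) (m) (m)))))))
3. (f (f (s (t) (f (s (t) (k (m) (m) (m)))))))  →  (f (f (f (s (t) (k (m) (m) (m))))))
4. (f (f (f (s (t) (k (m) (m) (m))))))  →  (f (f (f (k (m) (m) (m)))))


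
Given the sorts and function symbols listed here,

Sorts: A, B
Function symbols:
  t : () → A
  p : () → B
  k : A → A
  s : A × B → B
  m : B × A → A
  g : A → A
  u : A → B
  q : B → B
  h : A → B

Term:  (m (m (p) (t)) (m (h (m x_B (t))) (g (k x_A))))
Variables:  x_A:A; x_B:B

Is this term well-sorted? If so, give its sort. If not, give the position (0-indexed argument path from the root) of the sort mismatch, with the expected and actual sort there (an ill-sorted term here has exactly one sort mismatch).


ill-sorted at position [0]: expected B, got A

    (p) : B
    (t) : A
  (m (p) (t)) : A
        x_B : B
        (t) : A
      (m x_B (t)) : A
    (h (m x_B (t))) : B
        x_A : A
      (k x_A) : A
    (g (k x_A)) : A
  (m (h (m x_B (t))) (g (k x_A))) : A
(m (m (p) (t)) (m (h (m x_B (t))) (g (k x_A)))) : ✗ arg 0 at [0] has sort A, expected B


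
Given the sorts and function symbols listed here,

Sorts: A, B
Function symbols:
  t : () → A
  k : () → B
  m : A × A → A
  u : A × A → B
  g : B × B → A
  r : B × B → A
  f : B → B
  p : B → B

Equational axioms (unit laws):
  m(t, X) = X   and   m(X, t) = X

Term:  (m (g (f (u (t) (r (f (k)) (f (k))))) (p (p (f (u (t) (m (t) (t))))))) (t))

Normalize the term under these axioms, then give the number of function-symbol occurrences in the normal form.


1. (m (g (f (u (t) (r (f (k)) (f (k))))) (p (p (f (u (t) (m (t) (t))))))) (t))  →  (g (f (u (t) (r (f (k)) (f (k))))) (p (p (f (u (t) (m (t) (t)))))))
2. (g (f (u (t) (r (f (k)) (f (k))))) (p (p (f (u (t) (m (t) (t)))))))  →  (g (f (u (t) (r (f (k)) (f (k))))) (p (p (f (u (t) (t))))))
normal form: (g (f (u (t) (r (f (k)) (f (k))))) (p (p (f (u (t) (t))))))

size = 15


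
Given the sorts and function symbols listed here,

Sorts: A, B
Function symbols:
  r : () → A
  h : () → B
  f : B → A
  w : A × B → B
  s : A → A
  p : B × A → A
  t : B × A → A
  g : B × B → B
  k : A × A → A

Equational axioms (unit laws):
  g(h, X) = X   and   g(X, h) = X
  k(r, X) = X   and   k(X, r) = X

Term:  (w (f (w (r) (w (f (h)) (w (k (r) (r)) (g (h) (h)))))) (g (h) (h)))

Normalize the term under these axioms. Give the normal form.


1. (w (f (w (r) (w (f (h)) (w (k (r) (r)) (g (h) (h)))))) (g (h) (h)))  →  (w (f (w (r) (w (f (h)) (w (r) (g (h) (h)))))) (g (h) (h)))
2. (w (f (w (r) (w (f (h)) (w (r) (g (h) (h)))))) (g (h) (h)))  →  (w (f (w (r) (w (f (h)) (w (r) (h))))) (g (h) (h)))
3. (w (f (w (r) (w (f (h)) (w (r) (h))))) (g (h) (h)))  →  (w (f (w (r) (w (f (h)) (w (r) (h))))) (h))

normal form = (w (f (w (r) (w (f (h)) (w (r) (h))))) (h))


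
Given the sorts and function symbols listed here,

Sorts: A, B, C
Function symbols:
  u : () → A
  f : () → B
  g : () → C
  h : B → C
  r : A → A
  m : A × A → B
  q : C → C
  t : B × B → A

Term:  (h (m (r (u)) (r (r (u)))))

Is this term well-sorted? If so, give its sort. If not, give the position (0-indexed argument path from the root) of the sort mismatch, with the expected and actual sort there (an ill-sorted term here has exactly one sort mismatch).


      (u) : A
    (r (u)) : A
        (u) : A
      (r (u)) : A
    (r (r (u))) : A
  (m (r (u)) (r (r (u)))) : B
(h (m (r (u)) (r (r (u))))) : C

well-sorted; sort = C


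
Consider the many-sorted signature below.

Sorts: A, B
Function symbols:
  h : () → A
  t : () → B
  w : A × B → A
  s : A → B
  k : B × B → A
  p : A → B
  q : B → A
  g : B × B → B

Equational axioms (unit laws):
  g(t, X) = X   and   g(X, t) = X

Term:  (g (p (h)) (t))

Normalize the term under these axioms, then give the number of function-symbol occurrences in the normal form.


size = 2

1. (g (p (h)) (t))  →  (p (h))
normal form: (p (h))


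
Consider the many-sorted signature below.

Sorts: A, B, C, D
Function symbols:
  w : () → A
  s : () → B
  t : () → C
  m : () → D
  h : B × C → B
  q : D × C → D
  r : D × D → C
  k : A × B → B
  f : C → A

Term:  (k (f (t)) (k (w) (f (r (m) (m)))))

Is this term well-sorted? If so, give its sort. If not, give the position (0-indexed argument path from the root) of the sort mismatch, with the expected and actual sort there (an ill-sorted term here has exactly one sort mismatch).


    (t) : C
  (f (t)) : A
    (w) : A
        (m) : D
        (m) : D
      (r (m) (m)) : C
    (f (r (m) (m))) : A
  (k (w) (f (r (m) (m)))) : ✗ arg 1 at [1, 1] has sort A, expected B

ill-sorted at position [1, 1]: expected B, got A


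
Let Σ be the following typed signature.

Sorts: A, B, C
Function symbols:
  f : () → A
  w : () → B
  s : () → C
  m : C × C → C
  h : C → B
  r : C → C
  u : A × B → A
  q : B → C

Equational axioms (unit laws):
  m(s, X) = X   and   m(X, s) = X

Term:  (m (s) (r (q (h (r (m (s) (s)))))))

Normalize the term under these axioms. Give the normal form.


normal form = (r (q (h (r (s)))))

1. (m (s) (r (q (h (r (m (s) (s)))))))  →  (r (q (h (r (m (s) (s))))))
2. (r (q (h (r (m (s) (s))))))  →  (r (q (h (r (s)))))


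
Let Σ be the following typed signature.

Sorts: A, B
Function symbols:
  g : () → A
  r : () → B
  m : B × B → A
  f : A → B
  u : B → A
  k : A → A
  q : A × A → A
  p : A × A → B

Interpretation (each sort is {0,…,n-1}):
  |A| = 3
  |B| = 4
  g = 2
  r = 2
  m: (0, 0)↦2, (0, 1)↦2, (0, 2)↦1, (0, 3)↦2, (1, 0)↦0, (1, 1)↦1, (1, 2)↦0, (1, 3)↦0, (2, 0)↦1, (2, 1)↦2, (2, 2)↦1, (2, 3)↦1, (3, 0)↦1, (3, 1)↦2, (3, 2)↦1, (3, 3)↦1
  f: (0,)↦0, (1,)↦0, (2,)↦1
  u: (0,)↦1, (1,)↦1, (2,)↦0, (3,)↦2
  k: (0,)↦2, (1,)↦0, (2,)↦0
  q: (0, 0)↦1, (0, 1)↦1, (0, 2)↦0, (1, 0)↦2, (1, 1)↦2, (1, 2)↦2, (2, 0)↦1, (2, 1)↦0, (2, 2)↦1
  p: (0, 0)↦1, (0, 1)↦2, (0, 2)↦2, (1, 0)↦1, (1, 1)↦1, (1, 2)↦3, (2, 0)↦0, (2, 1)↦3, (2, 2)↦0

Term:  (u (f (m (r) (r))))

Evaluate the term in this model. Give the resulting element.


  r = 2
  r = 2
  (m (r) (r)) = m(2, 2) = 1
  (f (m (r) (r))) = f(1,) = 0
  (u (f (m (r) (r)))) = u(0,) = 1

value = 1


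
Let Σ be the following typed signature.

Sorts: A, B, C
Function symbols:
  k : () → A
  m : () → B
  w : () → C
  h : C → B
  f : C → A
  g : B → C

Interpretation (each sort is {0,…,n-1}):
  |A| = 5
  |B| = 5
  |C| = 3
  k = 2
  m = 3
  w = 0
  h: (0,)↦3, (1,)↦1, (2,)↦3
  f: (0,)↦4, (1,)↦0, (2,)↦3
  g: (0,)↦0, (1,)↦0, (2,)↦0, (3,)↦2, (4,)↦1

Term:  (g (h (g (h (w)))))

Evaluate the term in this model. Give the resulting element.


value = 2

  w = 0
  (h (w)) = h(0,) = 3
  (g (h (w))) = g(3,) = 2
  (h (g (h (w)))) = h(2,) = 3
  (g (h (g (h (w))))) = g(3,) = 2


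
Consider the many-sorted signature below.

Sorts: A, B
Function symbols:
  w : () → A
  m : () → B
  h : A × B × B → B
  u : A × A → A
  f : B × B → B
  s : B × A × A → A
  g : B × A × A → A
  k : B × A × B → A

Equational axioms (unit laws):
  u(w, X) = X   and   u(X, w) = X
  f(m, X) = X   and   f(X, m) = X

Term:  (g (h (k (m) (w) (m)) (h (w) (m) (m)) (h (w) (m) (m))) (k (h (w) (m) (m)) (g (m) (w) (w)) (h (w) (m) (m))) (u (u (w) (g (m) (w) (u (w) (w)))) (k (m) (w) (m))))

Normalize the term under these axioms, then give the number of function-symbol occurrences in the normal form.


size = 36

1. (g (h (k (m) (w) (m)) (h (w) (m) (m)) (h (w) (m) (m))) (k (h (w) (m) (m)) (g (m) (w) (w)) (h (w) (m) (m))) (u (u (w) (g (m) (w) (u (w) (w)))) (k (m) (w) (m))))  →  (g (h (k (m) (w) (m)) (h (w) (m) (m)) (h (w) (m) (m))) (k (h (w) (m) (m)) (g (m) (w) (w)) (h (w) (m) (m))) (u (g (m) (w) (u (w) (w))) (k (m) (w) (m))))
2. (g (h (k (m) (w) (m)) (h (w) (m) (m)) (h (w) (m) (m))) (k (h (w) (m) (m)) (g (m) (w) (w)) (h (w) (m) (m))) (u (g (m) (w) (u (w) (w))) (k (m) (w) (m))))  →  (g (h (k (m) (w) (m)) (h (w) (m) (m)) (h (w) (m) (m))) (k (h (w) (m) (m)) (g (m) (w) (w)) (h (w) (m) (m))) (u (g (m) (w) (w)) (k (m) (w) (m))))
normal form: (g (h (k (m) (w) (m)) (h (w) (m) (m)) (h (w) (m) (m))) (k (h (w) (m) (m)) (g (m) (w) (w)) (h (w) (m) (m))) (u (g (m) (w) (w)) (k (m) (w) (m))))


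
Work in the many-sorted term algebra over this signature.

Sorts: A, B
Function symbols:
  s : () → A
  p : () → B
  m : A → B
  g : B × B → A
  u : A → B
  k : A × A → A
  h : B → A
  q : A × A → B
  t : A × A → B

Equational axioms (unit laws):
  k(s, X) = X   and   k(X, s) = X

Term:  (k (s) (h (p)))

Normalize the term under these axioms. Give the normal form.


normal form = (h (p))

1. (k (s) (h (p)))  →  (h (p))


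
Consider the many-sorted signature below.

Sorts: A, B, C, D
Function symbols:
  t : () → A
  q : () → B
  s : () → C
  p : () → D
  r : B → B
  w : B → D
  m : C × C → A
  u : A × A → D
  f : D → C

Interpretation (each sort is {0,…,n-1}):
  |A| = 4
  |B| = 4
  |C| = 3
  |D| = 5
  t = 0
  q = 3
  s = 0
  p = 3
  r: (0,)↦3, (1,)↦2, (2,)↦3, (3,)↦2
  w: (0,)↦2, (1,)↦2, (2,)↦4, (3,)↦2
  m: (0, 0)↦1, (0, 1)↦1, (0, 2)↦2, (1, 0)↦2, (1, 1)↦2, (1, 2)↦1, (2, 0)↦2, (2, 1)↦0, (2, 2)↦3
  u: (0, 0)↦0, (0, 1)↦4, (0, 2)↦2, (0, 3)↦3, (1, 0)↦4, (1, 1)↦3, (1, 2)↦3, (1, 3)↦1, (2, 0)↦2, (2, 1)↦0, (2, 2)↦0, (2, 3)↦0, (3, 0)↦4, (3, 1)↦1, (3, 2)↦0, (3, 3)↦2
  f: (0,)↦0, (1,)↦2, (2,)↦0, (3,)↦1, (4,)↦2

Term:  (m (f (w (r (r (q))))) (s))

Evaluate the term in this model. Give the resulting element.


  q = 3
  (r (q)) = r(3,) = 2
  (r (r (q))) = r(2,) = 3
  (w (r (r (q)))) = w(3,) = 2
  (f (w (r (r (q))))) = f(2,) = 0
  s = 0
  (m (f (w (r (r (q))))) (s)) = m(0, 0) = 1

value = 1
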